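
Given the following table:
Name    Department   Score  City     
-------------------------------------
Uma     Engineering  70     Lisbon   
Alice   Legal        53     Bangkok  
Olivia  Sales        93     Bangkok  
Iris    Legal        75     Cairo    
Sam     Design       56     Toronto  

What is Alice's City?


Row 2: Alice
City = Bangkok

ANSWER: Bangkok


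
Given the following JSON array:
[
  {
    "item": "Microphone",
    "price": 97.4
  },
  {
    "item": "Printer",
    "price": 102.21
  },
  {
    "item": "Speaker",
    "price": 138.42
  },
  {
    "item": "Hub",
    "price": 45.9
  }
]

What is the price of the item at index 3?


Array index 3 -> Hub
price = 45.9

ANSWER: 45.9


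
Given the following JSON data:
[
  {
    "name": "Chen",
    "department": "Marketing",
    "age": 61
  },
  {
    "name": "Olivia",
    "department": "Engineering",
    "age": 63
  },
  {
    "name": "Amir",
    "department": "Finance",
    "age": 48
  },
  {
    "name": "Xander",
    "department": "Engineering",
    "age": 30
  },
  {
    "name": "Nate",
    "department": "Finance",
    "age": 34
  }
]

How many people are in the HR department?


Scanning records for department = HR
  No matches found
Count: 0

ANSWER: 0


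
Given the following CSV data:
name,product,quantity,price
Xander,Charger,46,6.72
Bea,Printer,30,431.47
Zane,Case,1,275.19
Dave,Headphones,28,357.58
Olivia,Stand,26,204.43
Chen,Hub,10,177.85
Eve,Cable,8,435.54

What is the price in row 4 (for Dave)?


Row 4: Dave
Column 'price' = 357.58

ANSWER: 357.58


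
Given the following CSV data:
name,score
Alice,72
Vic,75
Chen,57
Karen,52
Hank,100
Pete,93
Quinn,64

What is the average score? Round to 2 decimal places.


Scores: 72, 75, 57, 52, 100, 93, 64
Sum = 513
Count = 7
Average = 513 / 7 = 73.29

ANSWER: 73.29


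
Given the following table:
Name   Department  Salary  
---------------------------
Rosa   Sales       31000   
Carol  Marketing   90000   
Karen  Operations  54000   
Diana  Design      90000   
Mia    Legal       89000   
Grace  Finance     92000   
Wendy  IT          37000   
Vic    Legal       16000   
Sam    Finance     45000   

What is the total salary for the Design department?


Design department members:
  Diana: 90000
Total = 90000 = 90000

ANSWER: 90000


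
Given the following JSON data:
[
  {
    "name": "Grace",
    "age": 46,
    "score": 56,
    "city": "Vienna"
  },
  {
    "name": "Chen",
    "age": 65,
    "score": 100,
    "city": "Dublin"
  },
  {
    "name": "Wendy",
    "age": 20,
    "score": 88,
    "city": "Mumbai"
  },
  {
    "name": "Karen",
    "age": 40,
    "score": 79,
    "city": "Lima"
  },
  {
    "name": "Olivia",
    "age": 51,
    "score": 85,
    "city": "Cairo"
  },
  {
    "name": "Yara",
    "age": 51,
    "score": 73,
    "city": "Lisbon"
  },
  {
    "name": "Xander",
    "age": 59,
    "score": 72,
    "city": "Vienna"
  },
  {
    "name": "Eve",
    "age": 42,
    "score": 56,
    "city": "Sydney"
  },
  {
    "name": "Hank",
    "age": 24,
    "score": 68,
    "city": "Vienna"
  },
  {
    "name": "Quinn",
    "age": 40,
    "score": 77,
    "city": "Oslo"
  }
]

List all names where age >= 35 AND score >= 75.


Checking both conditions:
  Grace (age=46, score=56) -> no
  Chen (age=65, score=100) -> YES
  Wendy (age=20, score=88) -> no
  Karen (age=40, score=79) -> YES
  Olivia (age=51, score=85) -> YES
  Yara (age=51, score=73) -> no
  Xander (age=59, score=72) -> no
  Eve (age=42, score=56) -> no
  Hank (age=24, score=68) -> no
  Quinn (age=40, score=77) -> YES


ANSWER: Chen, Karen, Olivia, Quinn


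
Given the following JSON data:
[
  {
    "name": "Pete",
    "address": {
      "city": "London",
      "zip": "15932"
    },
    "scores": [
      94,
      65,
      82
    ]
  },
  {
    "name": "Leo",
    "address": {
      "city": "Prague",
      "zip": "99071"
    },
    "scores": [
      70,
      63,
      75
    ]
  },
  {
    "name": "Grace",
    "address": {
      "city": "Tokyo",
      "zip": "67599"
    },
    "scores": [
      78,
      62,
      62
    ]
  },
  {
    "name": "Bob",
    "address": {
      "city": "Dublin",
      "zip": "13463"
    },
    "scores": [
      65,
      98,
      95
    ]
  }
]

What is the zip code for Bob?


Path: records[3].address.zip
Value: 13463

ANSWER: 13463


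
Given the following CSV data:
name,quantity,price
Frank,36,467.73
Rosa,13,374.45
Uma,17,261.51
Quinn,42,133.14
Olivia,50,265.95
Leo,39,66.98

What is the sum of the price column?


Values in 'price' column:
  Row 1: 467.73
  Row 2: 374.45
  Row 3: 261.51
  Row 4: 133.14
  Row 5: 265.95
  Row 6: 66.98
Sum = 467.73 + 374.45 + 261.51 + 133.14 + 265.95 + 66.98 = 1569.76

ANSWER: 1569.76


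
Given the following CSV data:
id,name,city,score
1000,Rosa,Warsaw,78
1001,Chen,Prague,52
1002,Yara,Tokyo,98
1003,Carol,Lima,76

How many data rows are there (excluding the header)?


Counting rows (excluding header):
Header: id,name,city,score
Data rows: 4

ANSWER: 4


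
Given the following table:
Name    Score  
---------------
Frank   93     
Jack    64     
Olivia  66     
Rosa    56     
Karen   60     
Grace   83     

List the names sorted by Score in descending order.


Sorting by Score (descending):
  Frank: 93
  Grace: 83
  Olivia: 66
  Jack: 64
  Karen: 60
  Rosa: 56


ANSWER: Frank, Grace, Olivia, Jack, Karen, Rosa


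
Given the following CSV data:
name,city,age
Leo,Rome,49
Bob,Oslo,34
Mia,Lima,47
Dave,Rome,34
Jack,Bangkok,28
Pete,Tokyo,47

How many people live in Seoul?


Scanning city column for 'Seoul':
Total matches: 0

ANSWER: 0


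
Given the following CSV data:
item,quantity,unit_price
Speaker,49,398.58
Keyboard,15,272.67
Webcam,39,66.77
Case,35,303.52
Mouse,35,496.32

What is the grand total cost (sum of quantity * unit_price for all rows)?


Computing row totals:
  Speaker: 49 * 398.58 = 19530.42
  Keyboard: 15 * 272.67 = 4090.05
  Webcam: 39 * 66.77 = 2604.03
  Case: 35 * 303.52 = 10623.2
  Mouse: 35 * 496.32 = 17371.2
Grand total = 19530.42 + 4090.05 + 2604.03 + 10623.2 + 17371.2 = 54218.9

ANSWER: 54218.9


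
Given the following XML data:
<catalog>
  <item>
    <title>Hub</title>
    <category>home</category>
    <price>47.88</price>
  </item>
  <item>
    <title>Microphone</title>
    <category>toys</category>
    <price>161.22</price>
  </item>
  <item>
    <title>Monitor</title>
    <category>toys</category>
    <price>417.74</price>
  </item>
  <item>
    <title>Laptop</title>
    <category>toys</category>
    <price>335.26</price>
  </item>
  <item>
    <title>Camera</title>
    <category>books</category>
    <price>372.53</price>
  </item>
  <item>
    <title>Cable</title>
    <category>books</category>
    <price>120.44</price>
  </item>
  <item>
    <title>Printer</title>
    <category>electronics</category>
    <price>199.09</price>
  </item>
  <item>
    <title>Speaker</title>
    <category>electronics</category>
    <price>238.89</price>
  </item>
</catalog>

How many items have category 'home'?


Scanning <item> elements for <category>home</category>:
  Item 1: Hub -> MATCH
Count: 1

ANSWER: 1


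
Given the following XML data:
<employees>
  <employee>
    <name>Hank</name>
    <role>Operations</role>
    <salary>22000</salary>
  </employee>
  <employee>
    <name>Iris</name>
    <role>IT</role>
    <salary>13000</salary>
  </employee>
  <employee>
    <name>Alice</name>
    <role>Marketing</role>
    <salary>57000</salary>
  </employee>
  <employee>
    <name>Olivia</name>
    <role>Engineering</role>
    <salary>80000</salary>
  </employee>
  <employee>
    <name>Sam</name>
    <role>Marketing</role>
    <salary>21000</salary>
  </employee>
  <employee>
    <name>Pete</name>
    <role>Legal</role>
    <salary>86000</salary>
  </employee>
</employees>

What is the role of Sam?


Searching for <employee> with <name>Sam</name>
Found at position 5
<role>Marketing</role>

ANSWER: Marketing


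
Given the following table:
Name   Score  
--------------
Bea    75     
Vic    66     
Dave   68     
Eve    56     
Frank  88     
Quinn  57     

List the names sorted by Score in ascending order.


Sorting by Score (ascending):
  Eve: 56
  Quinn: 57
  Vic: 66
  Dave: 68
  Bea: 75
  Frank: 88


ANSWER: Eve, Quinn, Vic, Dave, Bea, Frank


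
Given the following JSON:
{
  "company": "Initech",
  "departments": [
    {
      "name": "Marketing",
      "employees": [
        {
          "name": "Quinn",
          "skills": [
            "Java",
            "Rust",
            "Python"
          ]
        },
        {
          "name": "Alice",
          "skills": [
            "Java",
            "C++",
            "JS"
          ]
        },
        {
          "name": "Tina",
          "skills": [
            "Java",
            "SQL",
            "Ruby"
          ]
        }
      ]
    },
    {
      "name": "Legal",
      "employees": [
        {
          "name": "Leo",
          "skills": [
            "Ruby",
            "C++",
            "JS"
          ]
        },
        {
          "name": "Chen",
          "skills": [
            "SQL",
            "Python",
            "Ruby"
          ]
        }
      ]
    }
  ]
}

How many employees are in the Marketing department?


Path: departments[0].employees
Count: 3

ANSWER: 3


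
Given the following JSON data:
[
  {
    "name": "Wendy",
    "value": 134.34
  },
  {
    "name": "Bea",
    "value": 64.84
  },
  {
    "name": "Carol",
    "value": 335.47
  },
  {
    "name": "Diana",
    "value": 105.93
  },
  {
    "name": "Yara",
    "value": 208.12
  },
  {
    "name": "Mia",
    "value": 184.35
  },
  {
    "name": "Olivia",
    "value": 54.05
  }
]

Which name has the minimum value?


Comparing values:
  Wendy: 134.34
  Bea: 64.84
  Carol: 335.47
  Diana: 105.93
  Yara: 208.12
  Mia: 184.35
  Olivia: 54.05
Minimum: Olivia (54.05)

ANSWER: Olivia


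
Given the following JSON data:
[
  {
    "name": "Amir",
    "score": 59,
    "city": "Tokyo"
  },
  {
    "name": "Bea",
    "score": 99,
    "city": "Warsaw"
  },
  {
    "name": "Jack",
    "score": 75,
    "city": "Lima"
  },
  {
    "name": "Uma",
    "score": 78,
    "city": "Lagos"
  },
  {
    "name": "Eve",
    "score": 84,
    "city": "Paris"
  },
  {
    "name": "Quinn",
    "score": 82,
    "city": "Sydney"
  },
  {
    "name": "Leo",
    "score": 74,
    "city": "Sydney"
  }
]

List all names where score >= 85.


Filtering records where score >= 85:
  Amir (score=59) -> no
  Bea (score=99) -> YES
  Jack (score=75) -> no
  Uma (score=78) -> no
  Eve (score=84) -> no
  Quinn (score=82) -> no
  Leo (score=74) -> no


ANSWER: Bea


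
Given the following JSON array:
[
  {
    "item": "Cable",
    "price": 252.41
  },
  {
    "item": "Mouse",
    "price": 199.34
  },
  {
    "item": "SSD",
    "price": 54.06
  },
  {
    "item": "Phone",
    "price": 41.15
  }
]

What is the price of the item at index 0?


Array index 0 -> Cable
price = 252.41

ANSWER: 252.41


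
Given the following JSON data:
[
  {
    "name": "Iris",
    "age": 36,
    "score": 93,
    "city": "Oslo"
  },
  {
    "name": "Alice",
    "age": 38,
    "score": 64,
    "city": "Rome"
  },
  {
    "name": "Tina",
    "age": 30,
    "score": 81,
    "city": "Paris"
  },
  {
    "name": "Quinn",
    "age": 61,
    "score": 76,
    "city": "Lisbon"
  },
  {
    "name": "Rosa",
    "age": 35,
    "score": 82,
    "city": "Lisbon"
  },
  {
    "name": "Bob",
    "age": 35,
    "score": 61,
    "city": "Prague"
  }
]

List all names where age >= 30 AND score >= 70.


Checking both conditions:
  Iris (age=36, score=93) -> YES
  Alice (age=38, score=64) -> no
  Tina (age=30, score=81) -> YES
  Quinn (age=61, score=76) -> YES
  Rosa (age=35, score=82) -> YES
  Bob (age=35, score=61) -> no


ANSWER: Iris, Tina, Quinn, Rosa


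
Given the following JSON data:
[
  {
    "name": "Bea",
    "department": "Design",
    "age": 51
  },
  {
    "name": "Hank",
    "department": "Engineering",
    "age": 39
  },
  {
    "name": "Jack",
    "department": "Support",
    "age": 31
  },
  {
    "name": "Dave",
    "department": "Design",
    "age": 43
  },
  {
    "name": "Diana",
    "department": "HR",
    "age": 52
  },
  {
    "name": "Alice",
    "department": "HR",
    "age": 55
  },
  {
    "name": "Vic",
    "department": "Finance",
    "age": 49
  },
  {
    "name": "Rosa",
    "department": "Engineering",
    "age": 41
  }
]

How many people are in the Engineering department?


Scanning records for department = Engineering
  Record 1: Hank
  Record 7: Rosa
Count: 2

ANSWER: 2


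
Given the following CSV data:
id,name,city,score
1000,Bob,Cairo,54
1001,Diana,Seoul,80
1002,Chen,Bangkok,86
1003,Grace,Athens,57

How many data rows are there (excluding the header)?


Counting rows (excluding header):
Header: id,name,city,score
Data rows: 4

ANSWER: 4


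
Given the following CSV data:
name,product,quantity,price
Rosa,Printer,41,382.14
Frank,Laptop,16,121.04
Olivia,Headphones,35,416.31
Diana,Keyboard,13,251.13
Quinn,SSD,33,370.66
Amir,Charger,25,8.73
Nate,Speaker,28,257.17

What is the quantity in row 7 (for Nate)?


Row 7: Nate
Column 'quantity' = 28

ANSWER: 28


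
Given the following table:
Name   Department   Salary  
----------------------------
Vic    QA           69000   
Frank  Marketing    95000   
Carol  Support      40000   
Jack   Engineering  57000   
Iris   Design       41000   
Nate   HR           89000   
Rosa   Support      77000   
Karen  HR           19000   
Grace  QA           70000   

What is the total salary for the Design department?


Design department members:
  Iris: 41000
Total = 41000 = 41000

ANSWER: 41000


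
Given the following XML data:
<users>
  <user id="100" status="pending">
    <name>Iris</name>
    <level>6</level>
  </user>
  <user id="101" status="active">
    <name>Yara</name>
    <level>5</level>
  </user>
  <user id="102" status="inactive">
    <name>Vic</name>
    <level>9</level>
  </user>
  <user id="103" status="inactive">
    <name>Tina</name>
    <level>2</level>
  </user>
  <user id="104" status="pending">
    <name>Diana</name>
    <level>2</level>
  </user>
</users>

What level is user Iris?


Finding user: Iris
<level>6</level>

ANSWER: 6


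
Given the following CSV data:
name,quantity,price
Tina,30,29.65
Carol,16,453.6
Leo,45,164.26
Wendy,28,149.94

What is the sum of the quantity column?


Values in 'quantity' column:
  Row 1: 30
  Row 2: 16
  Row 3: 45
  Row 4: 28
Sum = 30 + 16 + 45 + 28 = 119

ANSWER: 119


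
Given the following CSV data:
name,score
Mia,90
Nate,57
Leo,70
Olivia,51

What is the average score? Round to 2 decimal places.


Scores: 90, 57, 70, 51
Sum = 268
Count = 4
Average = 268 / 4 = 67.00

ANSWER: 67.00


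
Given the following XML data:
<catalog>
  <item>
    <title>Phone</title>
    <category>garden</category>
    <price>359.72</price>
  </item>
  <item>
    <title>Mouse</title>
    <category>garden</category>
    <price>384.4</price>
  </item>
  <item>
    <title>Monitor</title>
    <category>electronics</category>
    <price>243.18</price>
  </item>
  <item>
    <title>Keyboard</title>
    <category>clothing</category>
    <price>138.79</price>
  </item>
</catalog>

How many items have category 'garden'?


Scanning <item> elements for <category>garden</category>:
  Item 1: Phone -> MATCH
  Item 2: Mouse -> MATCH
Count: 2

ANSWER: 2


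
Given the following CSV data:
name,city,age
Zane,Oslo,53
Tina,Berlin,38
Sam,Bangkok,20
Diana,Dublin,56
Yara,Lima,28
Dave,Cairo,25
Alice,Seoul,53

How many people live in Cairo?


Scanning city column for 'Cairo':
  Row 6: Dave -> MATCH
Total matches: 1

ANSWER: 1


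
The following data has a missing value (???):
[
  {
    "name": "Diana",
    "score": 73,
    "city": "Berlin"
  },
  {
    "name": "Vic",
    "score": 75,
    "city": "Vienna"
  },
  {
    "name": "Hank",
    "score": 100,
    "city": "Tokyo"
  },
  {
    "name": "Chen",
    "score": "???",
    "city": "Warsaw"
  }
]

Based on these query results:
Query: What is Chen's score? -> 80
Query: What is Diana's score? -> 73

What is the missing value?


The missing value is Chen's score
From query: Chen's score = 80

ANSWER: 80


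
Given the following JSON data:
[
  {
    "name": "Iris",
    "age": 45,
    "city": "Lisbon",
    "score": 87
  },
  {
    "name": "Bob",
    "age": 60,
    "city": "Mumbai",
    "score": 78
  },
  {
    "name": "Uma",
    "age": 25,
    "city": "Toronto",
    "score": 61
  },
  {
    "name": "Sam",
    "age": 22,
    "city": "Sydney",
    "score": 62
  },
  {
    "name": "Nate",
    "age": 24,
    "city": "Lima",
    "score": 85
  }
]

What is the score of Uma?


Looking up record where name = Uma
Record index: 2
Field 'score' = 61

ANSWER: 61


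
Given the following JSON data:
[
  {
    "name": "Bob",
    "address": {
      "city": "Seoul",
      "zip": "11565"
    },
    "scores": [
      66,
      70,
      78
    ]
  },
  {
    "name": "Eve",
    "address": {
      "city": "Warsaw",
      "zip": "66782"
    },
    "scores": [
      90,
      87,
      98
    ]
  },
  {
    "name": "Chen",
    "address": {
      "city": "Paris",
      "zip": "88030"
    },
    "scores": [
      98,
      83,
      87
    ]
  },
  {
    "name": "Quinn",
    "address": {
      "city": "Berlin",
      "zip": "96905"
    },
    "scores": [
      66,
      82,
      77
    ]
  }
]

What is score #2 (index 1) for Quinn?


Path: records[3].scores[1]
Value: 82

ANSWER: 82


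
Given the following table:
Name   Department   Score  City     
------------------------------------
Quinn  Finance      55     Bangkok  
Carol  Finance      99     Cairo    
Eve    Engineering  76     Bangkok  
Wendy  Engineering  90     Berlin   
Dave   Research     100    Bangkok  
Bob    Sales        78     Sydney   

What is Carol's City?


Row 2: Carol
City = Cairo

ANSWER: Cairo


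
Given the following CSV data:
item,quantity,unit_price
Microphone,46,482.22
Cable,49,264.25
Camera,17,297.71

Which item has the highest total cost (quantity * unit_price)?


Computing row totals:
  Microphone: 22182.12
  Cable: 12948.25
  Camera: 5061.07
Maximum: Microphone (22182.12)

ANSWER: Microphone


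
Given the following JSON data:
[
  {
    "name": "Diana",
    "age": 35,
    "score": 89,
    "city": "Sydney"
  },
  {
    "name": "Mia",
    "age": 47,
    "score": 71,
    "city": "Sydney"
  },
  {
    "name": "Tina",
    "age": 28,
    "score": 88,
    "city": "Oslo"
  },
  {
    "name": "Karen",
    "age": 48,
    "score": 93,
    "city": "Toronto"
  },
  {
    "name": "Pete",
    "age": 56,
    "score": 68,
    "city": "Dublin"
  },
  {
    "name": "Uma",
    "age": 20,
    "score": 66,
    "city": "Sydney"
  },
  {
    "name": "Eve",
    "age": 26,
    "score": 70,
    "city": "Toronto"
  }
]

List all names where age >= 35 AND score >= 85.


Checking both conditions:
  Diana (age=35, score=89) -> YES
  Mia (age=47, score=71) -> no
  Tina (age=28, score=88) -> no
  Karen (age=48, score=93) -> YES
  Pete (age=56, score=68) -> no
  Uma (age=20, score=66) -> no
  Eve (age=26, score=70) -> no


ANSWER: Diana, Karen


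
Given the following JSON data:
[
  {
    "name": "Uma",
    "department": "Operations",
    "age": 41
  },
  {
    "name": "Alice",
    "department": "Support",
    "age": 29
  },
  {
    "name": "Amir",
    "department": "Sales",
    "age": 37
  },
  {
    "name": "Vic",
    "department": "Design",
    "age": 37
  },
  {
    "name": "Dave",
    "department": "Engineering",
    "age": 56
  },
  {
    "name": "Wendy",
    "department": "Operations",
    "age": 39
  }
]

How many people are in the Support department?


Scanning records for department = Support
  Record 1: Alice
Count: 1

ANSWER: 1


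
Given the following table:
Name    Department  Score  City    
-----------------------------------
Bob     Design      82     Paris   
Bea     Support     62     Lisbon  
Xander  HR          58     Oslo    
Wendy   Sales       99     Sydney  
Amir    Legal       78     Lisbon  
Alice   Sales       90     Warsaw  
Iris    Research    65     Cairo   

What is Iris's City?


Row 7: Iris
City = Cairo

ANSWER: Cairo


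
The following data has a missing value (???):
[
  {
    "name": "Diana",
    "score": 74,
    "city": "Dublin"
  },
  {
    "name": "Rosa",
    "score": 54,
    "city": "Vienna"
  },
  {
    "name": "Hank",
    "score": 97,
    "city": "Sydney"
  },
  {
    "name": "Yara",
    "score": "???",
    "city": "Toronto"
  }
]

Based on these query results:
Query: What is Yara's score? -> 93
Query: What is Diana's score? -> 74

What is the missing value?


The missing value is Yara's score
From query: Yara's score = 93

ANSWER: 93


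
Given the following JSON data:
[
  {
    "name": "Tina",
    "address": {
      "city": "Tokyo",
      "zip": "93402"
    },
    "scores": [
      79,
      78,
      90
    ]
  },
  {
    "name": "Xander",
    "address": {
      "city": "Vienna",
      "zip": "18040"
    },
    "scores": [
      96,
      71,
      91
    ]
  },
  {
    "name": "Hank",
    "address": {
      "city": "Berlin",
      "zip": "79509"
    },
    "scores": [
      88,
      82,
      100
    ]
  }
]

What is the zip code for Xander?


Path: records[1].address.zip
Value: 18040

ANSWER: 18040


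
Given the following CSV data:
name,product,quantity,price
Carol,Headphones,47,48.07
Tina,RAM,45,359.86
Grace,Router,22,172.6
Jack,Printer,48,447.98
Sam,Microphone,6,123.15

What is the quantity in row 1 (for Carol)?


Row 1: Carol
Column 'quantity' = 47

ANSWER: 47


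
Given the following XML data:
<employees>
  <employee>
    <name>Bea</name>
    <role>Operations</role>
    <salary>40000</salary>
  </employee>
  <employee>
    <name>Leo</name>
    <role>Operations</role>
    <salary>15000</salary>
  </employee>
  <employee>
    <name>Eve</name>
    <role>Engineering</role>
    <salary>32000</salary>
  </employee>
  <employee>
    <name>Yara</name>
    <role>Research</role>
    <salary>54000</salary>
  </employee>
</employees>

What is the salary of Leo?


Searching for <employee> with <name>Leo</name>
Found at position 2
<salary>15000</salary>

ANSWER: 15000


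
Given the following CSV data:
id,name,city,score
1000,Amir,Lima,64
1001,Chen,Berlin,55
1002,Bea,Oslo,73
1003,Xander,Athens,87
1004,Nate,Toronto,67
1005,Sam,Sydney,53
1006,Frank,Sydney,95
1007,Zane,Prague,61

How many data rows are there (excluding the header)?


Counting rows (excluding header):
Header: id,name,city,score
Data rows: 8

ANSWER: 8


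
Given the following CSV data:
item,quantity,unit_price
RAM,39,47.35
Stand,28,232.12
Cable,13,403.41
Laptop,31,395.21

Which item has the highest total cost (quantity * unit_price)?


Computing row totals:
  RAM: 1846.65
  Stand: 6499.36
  Cable: 5244.33
  Laptop: 12251.51
Maximum: Laptop (12251.51)

ANSWER: Laptop


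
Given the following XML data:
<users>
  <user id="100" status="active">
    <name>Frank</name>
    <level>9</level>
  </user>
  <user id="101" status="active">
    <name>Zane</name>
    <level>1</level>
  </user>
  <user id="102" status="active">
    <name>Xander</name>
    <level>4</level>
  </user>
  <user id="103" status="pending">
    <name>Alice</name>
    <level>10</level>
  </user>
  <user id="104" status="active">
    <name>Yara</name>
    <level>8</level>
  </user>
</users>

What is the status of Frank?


Finding user with name = Frank
user id="100" status="active"

ANSWER: active


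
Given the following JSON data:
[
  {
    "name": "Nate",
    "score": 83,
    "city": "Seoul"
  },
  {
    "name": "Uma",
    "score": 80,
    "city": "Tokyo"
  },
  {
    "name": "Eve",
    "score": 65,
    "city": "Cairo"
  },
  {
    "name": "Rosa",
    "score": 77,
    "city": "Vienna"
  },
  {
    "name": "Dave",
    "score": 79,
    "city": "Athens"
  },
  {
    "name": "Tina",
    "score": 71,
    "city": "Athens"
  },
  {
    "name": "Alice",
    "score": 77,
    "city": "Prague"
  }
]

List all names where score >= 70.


Filtering records where score >= 70:
  Nate (score=83) -> YES
  Uma (score=80) -> YES
  Eve (score=65) -> no
  Rosa (score=77) -> YES
  Dave (score=79) -> YES
  Tina (score=71) -> YES
  Alice (score=77) -> YES


ANSWER: Nate, Uma, Rosa, Dave, Tina, Alice


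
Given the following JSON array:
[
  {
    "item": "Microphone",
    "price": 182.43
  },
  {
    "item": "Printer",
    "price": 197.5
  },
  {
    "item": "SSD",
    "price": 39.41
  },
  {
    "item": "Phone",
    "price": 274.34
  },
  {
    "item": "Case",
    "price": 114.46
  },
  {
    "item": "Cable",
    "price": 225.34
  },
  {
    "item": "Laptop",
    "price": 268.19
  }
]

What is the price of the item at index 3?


Array index 3 -> Phone
price = 274.34

ANSWER: 274.34


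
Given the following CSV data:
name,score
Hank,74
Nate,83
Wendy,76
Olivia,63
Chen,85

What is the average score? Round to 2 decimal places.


Scores: 74, 83, 76, 63, 85
Sum = 381
Count = 5
Average = 381 / 5 = 76.20

ANSWER: 76.20


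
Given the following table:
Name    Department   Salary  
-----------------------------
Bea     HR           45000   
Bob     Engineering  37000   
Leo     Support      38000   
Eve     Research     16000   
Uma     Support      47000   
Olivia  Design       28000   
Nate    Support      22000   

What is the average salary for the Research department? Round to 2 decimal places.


Research department members:
  Eve: 16000
Sum = 16000
Count = 1
Average = 16000 / 1 = 16000.00

ANSWER: 16000.00


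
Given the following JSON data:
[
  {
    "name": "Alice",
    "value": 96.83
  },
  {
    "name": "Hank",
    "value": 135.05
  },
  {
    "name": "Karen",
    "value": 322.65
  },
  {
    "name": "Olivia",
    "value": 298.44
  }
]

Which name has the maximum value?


Comparing values:
  Alice: 96.83
  Hank: 135.05
  Karen: 322.65
  Olivia: 298.44
Maximum: Karen (322.65)

ANSWER: Karen


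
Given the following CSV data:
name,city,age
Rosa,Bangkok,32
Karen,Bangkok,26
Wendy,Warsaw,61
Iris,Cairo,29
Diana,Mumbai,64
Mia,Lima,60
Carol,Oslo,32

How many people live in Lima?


Scanning city column for 'Lima':
  Row 6: Mia -> MATCH
Total matches: 1

ANSWER: 1


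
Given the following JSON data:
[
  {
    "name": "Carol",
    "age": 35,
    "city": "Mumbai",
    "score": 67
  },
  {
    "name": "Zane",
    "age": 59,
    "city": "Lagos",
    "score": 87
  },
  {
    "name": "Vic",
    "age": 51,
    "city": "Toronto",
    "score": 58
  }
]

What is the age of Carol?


Looking up record where name = Carol
Record index: 0
Field 'age' = 35

ANSWER: 35


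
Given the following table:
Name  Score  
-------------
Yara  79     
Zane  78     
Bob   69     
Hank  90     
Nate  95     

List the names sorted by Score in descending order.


Sorting by Score (descending):
  Nate: 95
  Hank: 90
  Yara: 79
  Zane: 78
  Bob: 69


ANSWER: Nate, Hank, Yara, Zane, Bob


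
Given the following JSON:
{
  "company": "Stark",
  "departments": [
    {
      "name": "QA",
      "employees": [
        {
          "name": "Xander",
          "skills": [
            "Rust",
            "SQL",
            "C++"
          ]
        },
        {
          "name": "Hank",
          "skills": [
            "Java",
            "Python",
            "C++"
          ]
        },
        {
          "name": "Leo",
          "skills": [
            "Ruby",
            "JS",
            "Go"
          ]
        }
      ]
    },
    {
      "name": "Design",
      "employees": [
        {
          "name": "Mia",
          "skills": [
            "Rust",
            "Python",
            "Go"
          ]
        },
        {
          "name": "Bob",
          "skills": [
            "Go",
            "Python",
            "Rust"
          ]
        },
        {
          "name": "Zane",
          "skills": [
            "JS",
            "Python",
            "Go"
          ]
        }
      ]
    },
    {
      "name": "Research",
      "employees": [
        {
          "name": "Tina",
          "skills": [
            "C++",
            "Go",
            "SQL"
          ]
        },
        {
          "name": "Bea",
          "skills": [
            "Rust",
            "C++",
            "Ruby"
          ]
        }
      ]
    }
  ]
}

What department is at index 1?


Path: departments[1].name
Value: Design

ANSWER: Design


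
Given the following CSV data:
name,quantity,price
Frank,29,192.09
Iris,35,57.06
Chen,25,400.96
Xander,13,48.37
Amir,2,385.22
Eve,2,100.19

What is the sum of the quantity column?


Values in 'quantity' column:
  Row 1: 29
  Row 2: 35
  Row 3: 25
  Row 4: 13
  Row 5: 2
  Row 6: 2
Sum = 29 + 35 + 25 + 13 + 2 + 2 = 106

ANSWER: 106


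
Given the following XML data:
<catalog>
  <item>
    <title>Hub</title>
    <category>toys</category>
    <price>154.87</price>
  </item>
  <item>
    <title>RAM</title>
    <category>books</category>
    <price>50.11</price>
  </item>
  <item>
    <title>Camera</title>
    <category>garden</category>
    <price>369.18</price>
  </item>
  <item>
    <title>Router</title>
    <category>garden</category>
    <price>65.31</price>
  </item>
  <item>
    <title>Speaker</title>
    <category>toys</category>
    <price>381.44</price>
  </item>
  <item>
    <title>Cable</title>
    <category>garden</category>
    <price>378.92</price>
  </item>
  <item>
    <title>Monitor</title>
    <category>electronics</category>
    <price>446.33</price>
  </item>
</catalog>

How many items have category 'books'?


Scanning <item> elements for <category>books</category>:
  Item 2: RAM -> MATCH
Count: 1

ANSWER: 1


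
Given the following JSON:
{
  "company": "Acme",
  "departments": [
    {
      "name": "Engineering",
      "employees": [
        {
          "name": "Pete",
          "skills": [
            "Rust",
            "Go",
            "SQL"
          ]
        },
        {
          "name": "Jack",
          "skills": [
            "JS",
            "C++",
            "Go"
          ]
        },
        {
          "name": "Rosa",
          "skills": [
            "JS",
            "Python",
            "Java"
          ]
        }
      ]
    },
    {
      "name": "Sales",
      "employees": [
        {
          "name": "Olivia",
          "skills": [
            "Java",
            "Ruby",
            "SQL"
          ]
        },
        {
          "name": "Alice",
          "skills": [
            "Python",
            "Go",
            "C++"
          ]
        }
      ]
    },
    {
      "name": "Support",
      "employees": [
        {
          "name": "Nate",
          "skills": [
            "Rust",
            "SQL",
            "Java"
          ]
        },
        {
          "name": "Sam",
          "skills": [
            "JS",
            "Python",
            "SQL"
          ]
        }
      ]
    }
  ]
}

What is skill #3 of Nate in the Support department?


Path: departments[2].employees[0].skills[2]
Value: Java

ANSWER: Java


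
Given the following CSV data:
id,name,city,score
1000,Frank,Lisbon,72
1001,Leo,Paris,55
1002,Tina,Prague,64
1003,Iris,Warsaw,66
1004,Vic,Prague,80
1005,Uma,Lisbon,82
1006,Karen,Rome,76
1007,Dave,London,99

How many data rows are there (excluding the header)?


Counting rows (excluding header):
Header: id,name,city,score
Data rows: 8

ANSWER: 8


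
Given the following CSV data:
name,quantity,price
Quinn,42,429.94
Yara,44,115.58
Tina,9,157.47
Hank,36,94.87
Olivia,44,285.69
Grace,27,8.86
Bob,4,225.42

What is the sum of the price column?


Values in 'price' column:
  Row 1: 429.94
  Row 2: 115.58
  Row 3: 157.47
  Row 4: 94.87
  Row 5: 285.69
  Row 6: 8.86
  Row 7: 225.42
Sum = 429.94 + 115.58 + 157.47 + 94.87 + 285.69 + 8.86 + 225.42 = 1317.83

ANSWER: 1317.83


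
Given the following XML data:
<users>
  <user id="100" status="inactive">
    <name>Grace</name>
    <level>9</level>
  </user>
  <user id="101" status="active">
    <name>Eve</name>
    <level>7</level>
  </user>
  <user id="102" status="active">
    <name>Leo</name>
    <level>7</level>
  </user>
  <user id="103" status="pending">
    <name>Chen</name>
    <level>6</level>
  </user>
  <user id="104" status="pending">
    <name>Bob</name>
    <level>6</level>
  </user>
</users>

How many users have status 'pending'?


Counting users with status='pending':
  Chen (id=103) -> MATCH
  Bob (id=104) -> MATCH
Count: 2

ANSWER: 2


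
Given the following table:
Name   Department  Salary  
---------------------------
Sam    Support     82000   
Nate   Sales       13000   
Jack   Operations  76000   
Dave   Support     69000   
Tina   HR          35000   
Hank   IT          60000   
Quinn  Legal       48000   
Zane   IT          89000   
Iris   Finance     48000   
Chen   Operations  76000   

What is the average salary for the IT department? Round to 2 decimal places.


IT department members:
  Hank: 60000
  Zane: 89000
Sum = 149000
Count = 2
Average = 149000 / 2 = 74500.00

ANSWER: 74500.00


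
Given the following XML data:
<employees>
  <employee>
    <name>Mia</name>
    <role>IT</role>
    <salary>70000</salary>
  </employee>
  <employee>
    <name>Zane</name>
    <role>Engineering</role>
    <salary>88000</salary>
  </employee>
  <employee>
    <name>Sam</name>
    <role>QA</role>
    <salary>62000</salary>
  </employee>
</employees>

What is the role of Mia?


Searching for <employee> with <name>Mia</name>
Found at position 1
<role>IT</role>

ANSWER: IT


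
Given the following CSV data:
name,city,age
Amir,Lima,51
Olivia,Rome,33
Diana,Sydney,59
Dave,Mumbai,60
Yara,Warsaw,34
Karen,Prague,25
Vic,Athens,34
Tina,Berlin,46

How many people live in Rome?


Scanning city column for 'Rome':
  Row 2: Olivia -> MATCH
Total matches: 1

ANSWER: 1


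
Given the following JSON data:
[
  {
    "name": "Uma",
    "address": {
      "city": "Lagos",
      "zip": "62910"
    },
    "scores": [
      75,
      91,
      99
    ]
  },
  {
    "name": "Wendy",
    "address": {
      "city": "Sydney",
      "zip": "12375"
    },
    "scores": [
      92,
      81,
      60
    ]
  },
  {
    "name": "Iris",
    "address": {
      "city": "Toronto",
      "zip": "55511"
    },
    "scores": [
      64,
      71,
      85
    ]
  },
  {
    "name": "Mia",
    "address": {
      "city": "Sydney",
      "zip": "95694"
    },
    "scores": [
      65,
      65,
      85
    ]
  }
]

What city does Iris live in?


Path: records[2].address.city
Value: Toronto

ANSWER: Toronto


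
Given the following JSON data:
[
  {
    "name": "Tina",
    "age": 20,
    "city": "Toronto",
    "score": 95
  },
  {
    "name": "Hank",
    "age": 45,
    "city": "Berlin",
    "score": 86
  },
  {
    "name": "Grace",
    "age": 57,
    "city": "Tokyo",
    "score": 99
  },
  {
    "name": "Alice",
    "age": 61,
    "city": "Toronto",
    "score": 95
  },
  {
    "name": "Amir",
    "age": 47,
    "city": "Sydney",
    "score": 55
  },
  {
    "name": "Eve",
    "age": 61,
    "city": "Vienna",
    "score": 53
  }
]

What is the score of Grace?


Looking up record where name = Grace
Record index: 2
Field 'score' = 99

ANSWER: 99


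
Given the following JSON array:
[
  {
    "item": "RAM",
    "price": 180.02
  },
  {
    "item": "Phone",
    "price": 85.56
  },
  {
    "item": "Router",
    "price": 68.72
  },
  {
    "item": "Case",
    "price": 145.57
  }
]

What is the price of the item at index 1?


Array index 1 -> Phone
price = 85.56

ANSWER: 85.56


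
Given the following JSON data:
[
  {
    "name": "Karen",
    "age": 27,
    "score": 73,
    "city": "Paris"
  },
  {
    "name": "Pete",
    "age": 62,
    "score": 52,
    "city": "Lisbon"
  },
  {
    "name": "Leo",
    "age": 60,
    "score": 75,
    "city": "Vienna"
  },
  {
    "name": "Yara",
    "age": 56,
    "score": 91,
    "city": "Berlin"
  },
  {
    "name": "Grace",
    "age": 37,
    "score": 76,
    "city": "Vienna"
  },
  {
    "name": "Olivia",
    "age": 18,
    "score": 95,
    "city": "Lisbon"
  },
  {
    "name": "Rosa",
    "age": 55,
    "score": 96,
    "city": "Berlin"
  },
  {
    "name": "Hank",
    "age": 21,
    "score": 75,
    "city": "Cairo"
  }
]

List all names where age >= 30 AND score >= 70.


Checking both conditions:
  Karen (age=27, score=73) -> no
  Pete (age=62, score=52) -> no
  Leo (age=60, score=75) -> YES
  Yara (age=56, score=91) -> YES
  Grace (age=37, score=76) -> YES
  Olivia (age=18, score=95) -> no
  Rosa (age=55, score=96) -> YES
  Hank (age=21, score=75) -> no


ANSWER: Leo, Yara, Grace, Rosa


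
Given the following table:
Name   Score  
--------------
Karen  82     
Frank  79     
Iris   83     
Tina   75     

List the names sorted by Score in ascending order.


Sorting by Score (ascending):
  Tina: 75
  Frank: 79
  Karen: 82
  Iris: 83


ANSWER: Tina, Frank, Karen, Iris


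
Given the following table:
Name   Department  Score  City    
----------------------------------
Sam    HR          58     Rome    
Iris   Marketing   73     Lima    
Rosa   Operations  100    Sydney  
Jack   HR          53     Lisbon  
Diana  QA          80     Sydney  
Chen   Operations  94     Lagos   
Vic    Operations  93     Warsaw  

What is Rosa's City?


Row 3: Rosa
City = Sydney

ANSWER: Sydney


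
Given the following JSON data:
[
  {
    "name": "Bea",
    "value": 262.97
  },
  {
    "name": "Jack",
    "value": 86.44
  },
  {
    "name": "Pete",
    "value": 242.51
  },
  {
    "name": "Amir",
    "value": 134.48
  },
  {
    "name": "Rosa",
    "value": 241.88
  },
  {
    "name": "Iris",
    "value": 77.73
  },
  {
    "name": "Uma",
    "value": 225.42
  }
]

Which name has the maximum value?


Comparing values:
  Bea: 262.97
  Jack: 86.44
  Pete: 242.51
  Amir: 134.48
  Rosa: 241.88
  Iris: 77.73
  Uma: 225.42
Maximum: Bea (262.97)

ANSWER: Bea


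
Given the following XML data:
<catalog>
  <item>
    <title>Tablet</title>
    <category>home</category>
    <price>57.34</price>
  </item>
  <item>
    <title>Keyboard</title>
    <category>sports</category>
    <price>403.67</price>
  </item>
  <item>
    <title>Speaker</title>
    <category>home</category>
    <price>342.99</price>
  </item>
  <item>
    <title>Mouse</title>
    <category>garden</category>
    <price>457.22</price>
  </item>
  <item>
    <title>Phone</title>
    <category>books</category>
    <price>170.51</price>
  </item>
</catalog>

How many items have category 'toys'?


Scanning <item> elements for <category>toys</category>:
Count: 0

ANSWER: 0


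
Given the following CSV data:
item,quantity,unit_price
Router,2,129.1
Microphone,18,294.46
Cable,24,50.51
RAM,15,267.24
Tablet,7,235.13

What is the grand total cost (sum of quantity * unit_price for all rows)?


Computing row totals:
  Router: 2 * 129.1 = 258.2
  Microphone: 18 * 294.46 = 5300.28
  Cable: 24 * 50.51 = 1212.24
  RAM: 15 * 267.24 = 4008.6
  Tablet: 7 * 235.13 = 1645.91
Grand total = 258.2 + 5300.28 + 1212.24 + 4008.6 + 1645.91 = 12425.23

ANSWER: 12425.23


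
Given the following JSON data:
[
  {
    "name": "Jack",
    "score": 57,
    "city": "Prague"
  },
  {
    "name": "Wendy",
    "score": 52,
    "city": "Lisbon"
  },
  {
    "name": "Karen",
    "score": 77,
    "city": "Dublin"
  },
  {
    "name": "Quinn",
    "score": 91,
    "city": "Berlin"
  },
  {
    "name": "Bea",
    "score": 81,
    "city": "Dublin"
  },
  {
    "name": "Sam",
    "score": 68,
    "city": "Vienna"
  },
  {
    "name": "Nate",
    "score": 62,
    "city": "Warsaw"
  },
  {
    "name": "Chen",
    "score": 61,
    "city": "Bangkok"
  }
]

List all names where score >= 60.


Filtering records where score >= 60:
  Jack (score=57) -> no
  Wendy (score=52) -> no
  Karen (score=77) -> YES
  Quinn (score=91) -> YES
  Bea (score=81) -> YES
  Sam (score=68) -> YES
  Nate (score=62) -> YES
  Chen (score=61) -> YES


ANSWER: Karen, Quinn, Bea, Sam, Nate, Chen


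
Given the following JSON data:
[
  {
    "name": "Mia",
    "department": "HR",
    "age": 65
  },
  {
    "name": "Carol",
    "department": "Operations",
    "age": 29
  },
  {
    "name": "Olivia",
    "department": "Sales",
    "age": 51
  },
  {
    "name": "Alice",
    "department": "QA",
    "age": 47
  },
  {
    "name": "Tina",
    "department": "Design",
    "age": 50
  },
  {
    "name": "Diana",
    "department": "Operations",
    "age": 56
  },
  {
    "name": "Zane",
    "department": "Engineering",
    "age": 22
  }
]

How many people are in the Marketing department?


Scanning records for department = Marketing
  No matches found
Count: 0

ANSWER: 0
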